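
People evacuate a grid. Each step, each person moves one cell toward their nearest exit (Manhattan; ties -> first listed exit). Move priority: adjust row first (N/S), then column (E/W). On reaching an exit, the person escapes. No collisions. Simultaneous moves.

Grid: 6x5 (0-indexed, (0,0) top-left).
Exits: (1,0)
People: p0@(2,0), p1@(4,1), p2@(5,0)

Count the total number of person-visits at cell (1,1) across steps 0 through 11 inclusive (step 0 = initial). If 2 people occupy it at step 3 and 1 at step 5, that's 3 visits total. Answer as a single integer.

Answer: 1

Derivation:
Step 0: p0@(2,0) p1@(4,1) p2@(5,0) -> at (1,1): 0 [-], cum=0
Step 1: p0@ESC p1@(3,1) p2@(4,0) -> at (1,1): 0 [-], cum=0
Step 2: p0@ESC p1@(2,1) p2@(3,0) -> at (1,1): 0 [-], cum=0
Step 3: p0@ESC p1@(1,1) p2@(2,0) -> at (1,1): 1 [p1], cum=1
Step 4: p0@ESC p1@ESC p2@ESC -> at (1,1): 0 [-], cum=1
Total visits = 1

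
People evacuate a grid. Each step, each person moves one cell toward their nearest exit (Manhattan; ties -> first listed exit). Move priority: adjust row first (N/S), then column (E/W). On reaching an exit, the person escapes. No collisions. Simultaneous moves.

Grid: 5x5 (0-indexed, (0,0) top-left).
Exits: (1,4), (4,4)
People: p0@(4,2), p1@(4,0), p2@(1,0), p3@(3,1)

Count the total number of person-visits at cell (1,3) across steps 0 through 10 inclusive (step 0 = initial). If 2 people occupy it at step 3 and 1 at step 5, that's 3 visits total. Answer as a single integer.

Step 0: p0@(4,2) p1@(4,0) p2@(1,0) p3@(3,1) -> at (1,3): 0 [-], cum=0
Step 1: p0@(4,3) p1@(4,1) p2@(1,1) p3@(4,1) -> at (1,3): 0 [-], cum=0
Step 2: p0@ESC p1@(4,2) p2@(1,2) p3@(4,2) -> at (1,3): 0 [-], cum=0
Step 3: p0@ESC p1@(4,3) p2@(1,3) p3@(4,3) -> at (1,3): 1 [p2], cum=1
Step 4: p0@ESC p1@ESC p2@ESC p3@ESC -> at (1,3): 0 [-], cum=1
Total visits = 1

Answer: 1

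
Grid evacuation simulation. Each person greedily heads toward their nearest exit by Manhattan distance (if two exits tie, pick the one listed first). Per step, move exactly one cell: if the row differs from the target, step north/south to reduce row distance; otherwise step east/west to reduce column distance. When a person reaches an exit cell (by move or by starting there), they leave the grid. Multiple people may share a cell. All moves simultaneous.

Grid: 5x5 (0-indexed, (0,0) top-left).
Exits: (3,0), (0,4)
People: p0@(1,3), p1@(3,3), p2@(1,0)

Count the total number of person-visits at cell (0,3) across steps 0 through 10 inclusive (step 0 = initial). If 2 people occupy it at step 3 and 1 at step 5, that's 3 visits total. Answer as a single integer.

Step 0: p0@(1,3) p1@(3,3) p2@(1,0) -> at (0,3): 0 [-], cum=0
Step 1: p0@(0,3) p1@(3,2) p2@(2,0) -> at (0,3): 1 [p0], cum=1
Step 2: p0@ESC p1@(3,1) p2@ESC -> at (0,3): 0 [-], cum=1
Step 3: p0@ESC p1@ESC p2@ESC -> at (0,3): 0 [-], cum=1
Total visits = 1

Answer: 1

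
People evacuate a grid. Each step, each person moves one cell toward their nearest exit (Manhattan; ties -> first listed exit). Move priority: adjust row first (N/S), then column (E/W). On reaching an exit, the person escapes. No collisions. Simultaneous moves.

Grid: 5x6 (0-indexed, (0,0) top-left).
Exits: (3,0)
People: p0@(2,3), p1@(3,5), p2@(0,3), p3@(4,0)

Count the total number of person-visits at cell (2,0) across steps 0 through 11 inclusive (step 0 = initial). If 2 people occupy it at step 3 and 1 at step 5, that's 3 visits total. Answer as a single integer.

Answer: 0

Derivation:
Step 0: p0@(2,3) p1@(3,5) p2@(0,3) p3@(4,0) -> at (2,0): 0 [-], cum=0
Step 1: p0@(3,3) p1@(3,4) p2@(1,3) p3@ESC -> at (2,0): 0 [-], cum=0
Step 2: p0@(3,2) p1@(3,3) p2@(2,3) p3@ESC -> at (2,0): 0 [-], cum=0
Step 3: p0@(3,1) p1@(3,2) p2@(3,3) p3@ESC -> at (2,0): 0 [-], cum=0
Step 4: p0@ESC p1@(3,1) p2@(3,2) p3@ESC -> at (2,0): 0 [-], cum=0
Step 5: p0@ESC p1@ESC p2@(3,1) p3@ESC -> at (2,0): 0 [-], cum=0
Step 6: p0@ESC p1@ESC p2@ESC p3@ESC -> at (2,0): 0 [-], cum=0
Total visits = 0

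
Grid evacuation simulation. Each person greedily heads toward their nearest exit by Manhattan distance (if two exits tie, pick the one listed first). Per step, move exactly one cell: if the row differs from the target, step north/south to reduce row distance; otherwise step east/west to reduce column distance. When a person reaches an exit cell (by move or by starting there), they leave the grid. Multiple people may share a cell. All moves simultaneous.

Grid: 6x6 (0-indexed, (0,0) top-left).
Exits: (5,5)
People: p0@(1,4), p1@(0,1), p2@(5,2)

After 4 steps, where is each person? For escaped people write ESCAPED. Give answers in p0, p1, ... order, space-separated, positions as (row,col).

Step 1: p0:(1,4)->(2,4) | p1:(0,1)->(1,1) | p2:(5,2)->(5,3)
Step 2: p0:(2,4)->(3,4) | p1:(1,1)->(2,1) | p2:(5,3)->(5,4)
Step 3: p0:(3,4)->(4,4) | p1:(2,1)->(3,1) | p2:(5,4)->(5,5)->EXIT
Step 4: p0:(4,4)->(5,4) | p1:(3,1)->(4,1) | p2:escaped

(5,4) (4,1) ESCAPED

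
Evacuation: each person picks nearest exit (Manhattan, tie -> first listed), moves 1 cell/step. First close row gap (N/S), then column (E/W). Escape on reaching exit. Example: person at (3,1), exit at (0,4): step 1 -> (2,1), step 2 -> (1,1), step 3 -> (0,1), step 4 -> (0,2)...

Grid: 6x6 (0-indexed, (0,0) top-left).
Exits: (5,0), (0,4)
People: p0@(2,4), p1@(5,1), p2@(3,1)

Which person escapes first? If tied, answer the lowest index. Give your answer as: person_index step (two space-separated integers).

Step 1: p0:(2,4)->(1,4) | p1:(5,1)->(5,0)->EXIT | p2:(3,1)->(4,1)
Step 2: p0:(1,4)->(0,4)->EXIT | p1:escaped | p2:(4,1)->(5,1)
Step 3: p0:escaped | p1:escaped | p2:(5,1)->(5,0)->EXIT
Exit steps: [2, 1, 3]
First to escape: p1 at step 1

Answer: 1 1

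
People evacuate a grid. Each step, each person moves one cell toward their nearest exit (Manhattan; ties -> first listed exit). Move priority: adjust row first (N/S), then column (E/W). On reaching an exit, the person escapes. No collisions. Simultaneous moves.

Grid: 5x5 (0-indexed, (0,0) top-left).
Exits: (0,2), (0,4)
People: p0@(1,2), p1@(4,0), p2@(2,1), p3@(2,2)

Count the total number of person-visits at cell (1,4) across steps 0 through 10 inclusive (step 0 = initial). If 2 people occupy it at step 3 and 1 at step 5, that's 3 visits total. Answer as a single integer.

Answer: 0

Derivation:
Step 0: p0@(1,2) p1@(4,0) p2@(2,1) p3@(2,2) -> at (1,4): 0 [-], cum=0
Step 1: p0@ESC p1@(3,0) p2@(1,1) p3@(1,2) -> at (1,4): 0 [-], cum=0
Step 2: p0@ESC p1@(2,0) p2@(0,1) p3@ESC -> at (1,4): 0 [-], cum=0
Step 3: p0@ESC p1@(1,0) p2@ESC p3@ESC -> at (1,4): 0 [-], cum=0
Step 4: p0@ESC p1@(0,0) p2@ESC p3@ESC -> at (1,4): 0 [-], cum=0
Step 5: p0@ESC p1@(0,1) p2@ESC p3@ESC -> at (1,4): 0 [-], cum=0
Step 6: p0@ESC p1@ESC p2@ESC p3@ESC -> at (1,4): 0 [-], cum=0
Total visits = 0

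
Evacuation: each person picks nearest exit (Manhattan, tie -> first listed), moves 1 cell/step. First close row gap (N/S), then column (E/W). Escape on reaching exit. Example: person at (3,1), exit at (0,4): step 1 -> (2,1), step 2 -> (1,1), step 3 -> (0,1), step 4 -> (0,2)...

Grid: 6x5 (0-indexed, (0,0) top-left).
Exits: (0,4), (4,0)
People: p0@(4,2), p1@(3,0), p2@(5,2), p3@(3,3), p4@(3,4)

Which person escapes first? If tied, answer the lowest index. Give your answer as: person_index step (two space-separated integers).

Step 1: p0:(4,2)->(4,1) | p1:(3,0)->(4,0)->EXIT | p2:(5,2)->(4,2) | p3:(3,3)->(2,3) | p4:(3,4)->(2,4)
Step 2: p0:(4,1)->(4,0)->EXIT | p1:escaped | p2:(4,2)->(4,1) | p3:(2,3)->(1,3) | p4:(2,4)->(1,4)
Step 3: p0:escaped | p1:escaped | p2:(4,1)->(4,0)->EXIT | p3:(1,3)->(0,3) | p4:(1,4)->(0,4)->EXIT
Step 4: p0:escaped | p1:escaped | p2:escaped | p3:(0,3)->(0,4)->EXIT | p4:escaped
Exit steps: [2, 1, 3, 4, 3]
First to escape: p1 at step 1

Answer: 1 1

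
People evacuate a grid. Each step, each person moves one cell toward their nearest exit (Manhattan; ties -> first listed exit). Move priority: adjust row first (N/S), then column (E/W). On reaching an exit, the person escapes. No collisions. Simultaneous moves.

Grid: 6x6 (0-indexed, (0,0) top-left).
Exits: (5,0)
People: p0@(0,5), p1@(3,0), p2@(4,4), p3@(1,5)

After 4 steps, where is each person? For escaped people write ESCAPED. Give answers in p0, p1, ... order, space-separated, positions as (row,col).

Step 1: p0:(0,5)->(1,5) | p1:(3,0)->(4,0) | p2:(4,4)->(5,4) | p3:(1,5)->(2,5)
Step 2: p0:(1,5)->(2,5) | p1:(4,0)->(5,0)->EXIT | p2:(5,4)->(5,3) | p3:(2,5)->(3,5)
Step 3: p0:(2,5)->(3,5) | p1:escaped | p2:(5,3)->(5,2) | p3:(3,5)->(4,5)
Step 4: p0:(3,5)->(4,5) | p1:escaped | p2:(5,2)->(5,1) | p3:(4,5)->(5,5)

(4,5) ESCAPED (5,1) (5,5)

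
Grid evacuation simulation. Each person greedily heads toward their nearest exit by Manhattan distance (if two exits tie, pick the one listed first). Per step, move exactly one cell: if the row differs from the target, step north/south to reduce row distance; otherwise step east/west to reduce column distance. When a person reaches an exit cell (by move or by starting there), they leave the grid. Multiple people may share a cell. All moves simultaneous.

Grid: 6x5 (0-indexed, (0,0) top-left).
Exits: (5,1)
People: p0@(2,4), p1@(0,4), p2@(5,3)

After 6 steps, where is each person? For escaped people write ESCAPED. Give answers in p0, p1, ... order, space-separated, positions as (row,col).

Step 1: p0:(2,4)->(3,4) | p1:(0,4)->(1,4) | p2:(5,3)->(5,2)
Step 2: p0:(3,4)->(4,4) | p1:(1,4)->(2,4) | p2:(5,2)->(5,1)->EXIT
Step 3: p0:(4,4)->(5,4) | p1:(2,4)->(3,4) | p2:escaped
Step 4: p0:(5,4)->(5,3) | p1:(3,4)->(4,4) | p2:escaped
Step 5: p0:(5,3)->(5,2) | p1:(4,4)->(5,4) | p2:escaped
Step 6: p0:(5,2)->(5,1)->EXIT | p1:(5,4)->(5,3) | p2:escaped

ESCAPED (5,3) ESCAPED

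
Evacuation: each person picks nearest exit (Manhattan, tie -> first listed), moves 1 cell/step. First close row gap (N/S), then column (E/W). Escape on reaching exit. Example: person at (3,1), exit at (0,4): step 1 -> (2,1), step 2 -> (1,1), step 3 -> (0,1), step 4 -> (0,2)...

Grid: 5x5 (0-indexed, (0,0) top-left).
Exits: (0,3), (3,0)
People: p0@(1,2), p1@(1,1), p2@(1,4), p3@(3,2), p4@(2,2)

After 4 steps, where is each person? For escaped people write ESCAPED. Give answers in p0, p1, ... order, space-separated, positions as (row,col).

Step 1: p0:(1,2)->(0,2) | p1:(1,1)->(0,1) | p2:(1,4)->(0,4) | p3:(3,2)->(3,1) | p4:(2,2)->(1,2)
Step 2: p0:(0,2)->(0,3)->EXIT | p1:(0,1)->(0,2) | p2:(0,4)->(0,3)->EXIT | p3:(3,1)->(3,0)->EXIT | p4:(1,2)->(0,2)
Step 3: p0:escaped | p1:(0,2)->(0,3)->EXIT | p2:escaped | p3:escaped | p4:(0,2)->(0,3)->EXIT

ESCAPED ESCAPED ESCAPED ESCAPED ESCAPED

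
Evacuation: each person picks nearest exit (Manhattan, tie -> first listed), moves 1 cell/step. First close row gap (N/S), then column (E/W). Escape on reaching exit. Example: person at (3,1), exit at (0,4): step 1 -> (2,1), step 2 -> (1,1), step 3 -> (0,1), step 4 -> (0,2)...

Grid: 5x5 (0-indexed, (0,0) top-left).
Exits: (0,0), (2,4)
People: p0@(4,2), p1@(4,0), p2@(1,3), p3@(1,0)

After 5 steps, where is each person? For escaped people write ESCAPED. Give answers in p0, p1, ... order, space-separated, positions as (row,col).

Step 1: p0:(4,2)->(3,2) | p1:(4,0)->(3,0) | p2:(1,3)->(2,3) | p3:(1,0)->(0,0)->EXIT
Step 2: p0:(3,2)->(2,2) | p1:(3,0)->(2,0) | p2:(2,3)->(2,4)->EXIT | p3:escaped
Step 3: p0:(2,2)->(2,3) | p1:(2,0)->(1,0) | p2:escaped | p3:escaped
Step 4: p0:(2,3)->(2,4)->EXIT | p1:(1,0)->(0,0)->EXIT | p2:escaped | p3:escaped

ESCAPED ESCAPED ESCAPED ESCAPED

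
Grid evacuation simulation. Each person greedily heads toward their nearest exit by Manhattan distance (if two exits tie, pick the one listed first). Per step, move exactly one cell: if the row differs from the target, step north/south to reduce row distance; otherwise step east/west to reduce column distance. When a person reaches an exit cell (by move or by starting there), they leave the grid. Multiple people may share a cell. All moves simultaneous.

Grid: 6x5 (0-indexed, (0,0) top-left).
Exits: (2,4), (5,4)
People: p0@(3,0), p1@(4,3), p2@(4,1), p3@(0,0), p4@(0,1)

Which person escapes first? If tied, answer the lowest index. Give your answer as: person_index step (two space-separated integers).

Step 1: p0:(3,0)->(2,0) | p1:(4,3)->(5,3) | p2:(4,1)->(5,1) | p3:(0,0)->(1,0) | p4:(0,1)->(1,1)
Step 2: p0:(2,0)->(2,1) | p1:(5,3)->(5,4)->EXIT | p2:(5,1)->(5,2) | p3:(1,0)->(2,0) | p4:(1,1)->(2,1)
Step 3: p0:(2,1)->(2,2) | p1:escaped | p2:(5,2)->(5,3) | p3:(2,0)->(2,1) | p4:(2,1)->(2,2)
Step 4: p0:(2,2)->(2,3) | p1:escaped | p2:(5,3)->(5,4)->EXIT | p3:(2,1)->(2,2) | p4:(2,2)->(2,3)
Step 5: p0:(2,3)->(2,4)->EXIT | p1:escaped | p2:escaped | p3:(2,2)->(2,3) | p4:(2,3)->(2,4)->EXIT
Step 6: p0:escaped | p1:escaped | p2:escaped | p3:(2,3)->(2,4)->EXIT | p4:escaped
Exit steps: [5, 2, 4, 6, 5]
First to escape: p1 at step 2

Answer: 1 2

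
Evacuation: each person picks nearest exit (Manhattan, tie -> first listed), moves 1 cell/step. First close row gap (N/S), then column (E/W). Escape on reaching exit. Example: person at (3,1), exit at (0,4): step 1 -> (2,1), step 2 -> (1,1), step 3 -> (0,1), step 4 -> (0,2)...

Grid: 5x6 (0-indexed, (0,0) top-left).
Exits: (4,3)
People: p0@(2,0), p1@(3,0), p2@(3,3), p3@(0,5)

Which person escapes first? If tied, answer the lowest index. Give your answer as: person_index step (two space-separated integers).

Step 1: p0:(2,0)->(3,0) | p1:(3,0)->(4,0) | p2:(3,3)->(4,3)->EXIT | p3:(0,5)->(1,5)
Step 2: p0:(3,0)->(4,0) | p1:(4,0)->(4,1) | p2:escaped | p3:(1,5)->(2,5)
Step 3: p0:(4,0)->(4,1) | p1:(4,1)->(4,2) | p2:escaped | p3:(2,5)->(3,5)
Step 4: p0:(4,1)->(4,2) | p1:(4,2)->(4,3)->EXIT | p2:escaped | p3:(3,5)->(4,5)
Step 5: p0:(4,2)->(4,3)->EXIT | p1:escaped | p2:escaped | p3:(4,5)->(4,4)
Step 6: p0:escaped | p1:escaped | p2:escaped | p3:(4,4)->(4,3)->EXIT
Exit steps: [5, 4, 1, 6]
First to escape: p2 at step 1

Answer: 2 1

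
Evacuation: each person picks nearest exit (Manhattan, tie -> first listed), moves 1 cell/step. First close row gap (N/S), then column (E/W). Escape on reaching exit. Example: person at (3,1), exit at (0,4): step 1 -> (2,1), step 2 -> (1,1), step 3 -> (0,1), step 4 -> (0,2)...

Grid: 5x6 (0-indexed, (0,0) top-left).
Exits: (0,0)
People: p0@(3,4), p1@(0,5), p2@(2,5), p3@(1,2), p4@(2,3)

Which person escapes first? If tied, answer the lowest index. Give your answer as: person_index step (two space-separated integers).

Answer: 3 3

Derivation:
Step 1: p0:(3,4)->(2,4) | p1:(0,5)->(0,4) | p2:(2,5)->(1,5) | p3:(1,2)->(0,2) | p4:(2,3)->(1,3)
Step 2: p0:(2,4)->(1,4) | p1:(0,4)->(0,3) | p2:(1,5)->(0,5) | p3:(0,2)->(0,1) | p4:(1,3)->(0,3)
Step 3: p0:(1,4)->(0,4) | p1:(0,3)->(0,2) | p2:(0,5)->(0,4) | p3:(0,1)->(0,0)->EXIT | p4:(0,3)->(0,2)
Step 4: p0:(0,4)->(0,3) | p1:(0,2)->(0,1) | p2:(0,4)->(0,3) | p3:escaped | p4:(0,2)->(0,1)
Step 5: p0:(0,3)->(0,2) | p1:(0,1)->(0,0)->EXIT | p2:(0,3)->(0,2) | p3:escaped | p4:(0,1)->(0,0)->EXIT
Step 6: p0:(0,2)->(0,1) | p1:escaped | p2:(0,2)->(0,1) | p3:escaped | p4:escaped
Step 7: p0:(0,1)->(0,0)->EXIT | p1:escaped | p2:(0,1)->(0,0)->EXIT | p3:escaped | p4:escaped
Exit steps: [7, 5, 7, 3, 5]
First to escape: p3 at step 3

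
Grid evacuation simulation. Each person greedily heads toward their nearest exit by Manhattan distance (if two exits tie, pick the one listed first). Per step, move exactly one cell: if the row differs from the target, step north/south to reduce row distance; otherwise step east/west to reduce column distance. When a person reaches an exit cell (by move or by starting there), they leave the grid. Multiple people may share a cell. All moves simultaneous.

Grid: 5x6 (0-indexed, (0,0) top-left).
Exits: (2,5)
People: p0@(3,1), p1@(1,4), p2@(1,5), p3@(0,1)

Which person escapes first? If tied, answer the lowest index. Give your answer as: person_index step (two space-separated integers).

Step 1: p0:(3,1)->(2,1) | p1:(1,4)->(2,4) | p2:(1,5)->(2,5)->EXIT | p3:(0,1)->(1,1)
Step 2: p0:(2,1)->(2,2) | p1:(2,4)->(2,5)->EXIT | p2:escaped | p3:(1,1)->(2,1)
Step 3: p0:(2,2)->(2,3) | p1:escaped | p2:escaped | p3:(2,1)->(2,2)
Step 4: p0:(2,3)->(2,4) | p1:escaped | p2:escaped | p3:(2,2)->(2,3)
Step 5: p0:(2,4)->(2,5)->EXIT | p1:escaped | p2:escaped | p3:(2,3)->(2,4)
Step 6: p0:escaped | p1:escaped | p2:escaped | p3:(2,4)->(2,5)->EXIT
Exit steps: [5, 2, 1, 6]
First to escape: p2 at step 1

Answer: 2 1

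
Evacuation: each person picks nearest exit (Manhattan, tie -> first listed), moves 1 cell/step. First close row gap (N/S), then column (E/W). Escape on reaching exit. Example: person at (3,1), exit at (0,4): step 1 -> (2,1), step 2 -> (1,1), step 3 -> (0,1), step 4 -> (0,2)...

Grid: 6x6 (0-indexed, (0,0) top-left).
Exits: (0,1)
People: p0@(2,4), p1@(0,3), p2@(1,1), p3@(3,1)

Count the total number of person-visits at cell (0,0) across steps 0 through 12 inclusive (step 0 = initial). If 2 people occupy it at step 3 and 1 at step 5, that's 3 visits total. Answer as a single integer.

Answer: 0

Derivation:
Step 0: p0@(2,4) p1@(0,3) p2@(1,1) p3@(3,1) -> at (0,0): 0 [-], cum=0
Step 1: p0@(1,4) p1@(0,2) p2@ESC p3@(2,1) -> at (0,0): 0 [-], cum=0
Step 2: p0@(0,4) p1@ESC p2@ESC p3@(1,1) -> at (0,0): 0 [-], cum=0
Step 3: p0@(0,3) p1@ESC p2@ESC p3@ESC -> at (0,0): 0 [-], cum=0
Step 4: p0@(0,2) p1@ESC p2@ESC p3@ESC -> at (0,0): 0 [-], cum=0
Step 5: p0@ESC p1@ESC p2@ESC p3@ESC -> at (0,0): 0 [-], cum=0
Total visits = 0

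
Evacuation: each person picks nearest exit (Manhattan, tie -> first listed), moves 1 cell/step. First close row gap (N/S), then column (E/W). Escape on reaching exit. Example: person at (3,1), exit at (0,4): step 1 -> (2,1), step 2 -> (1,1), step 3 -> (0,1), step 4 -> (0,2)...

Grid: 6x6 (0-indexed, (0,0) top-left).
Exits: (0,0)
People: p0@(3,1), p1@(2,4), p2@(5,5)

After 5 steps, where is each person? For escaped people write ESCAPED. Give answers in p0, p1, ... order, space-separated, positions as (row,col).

Step 1: p0:(3,1)->(2,1) | p1:(2,4)->(1,4) | p2:(5,5)->(4,5)
Step 2: p0:(2,1)->(1,1) | p1:(1,4)->(0,4) | p2:(4,5)->(3,5)
Step 3: p0:(1,1)->(0,1) | p1:(0,4)->(0,3) | p2:(3,5)->(2,5)
Step 4: p0:(0,1)->(0,0)->EXIT | p1:(0,3)->(0,2) | p2:(2,5)->(1,5)
Step 5: p0:escaped | p1:(0,2)->(0,1) | p2:(1,5)->(0,5)

ESCAPED (0,1) (0,5)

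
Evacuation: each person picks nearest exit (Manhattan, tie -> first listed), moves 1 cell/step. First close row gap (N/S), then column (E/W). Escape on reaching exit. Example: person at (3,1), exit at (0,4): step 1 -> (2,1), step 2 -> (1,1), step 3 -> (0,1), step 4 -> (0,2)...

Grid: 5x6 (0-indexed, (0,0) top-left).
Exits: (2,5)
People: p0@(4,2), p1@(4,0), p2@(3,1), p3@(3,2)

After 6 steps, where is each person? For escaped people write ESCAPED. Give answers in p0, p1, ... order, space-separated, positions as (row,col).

Step 1: p0:(4,2)->(3,2) | p1:(4,0)->(3,0) | p2:(3,1)->(2,1) | p3:(3,2)->(2,2)
Step 2: p0:(3,2)->(2,2) | p1:(3,0)->(2,0) | p2:(2,1)->(2,2) | p3:(2,2)->(2,3)
Step 3: p0:(2,2)->(2,3) | p1:(2,0)->(2,1) | p2:(2,2)->(2,3) | p3:(2,3)->(2,4)
Step 4: p0:(2,3)->(2,4) | p1:(2,1)->(2,2) | p2:(2,3)->(2,4) | p3:(2,4)->(2,5)->EXIT
Step 5: p0:(2,4)->(2,5)->EXIT | p1:(2,2)->(2,3) | p2:(2,4)->(2,5)->EXIT | p3:escaped
Step 6: p0:escaped | p1:(2,3)->(2,4) | p2:escaped | p3:escaped

ESCAPED (2,4) ESCAPED ESCAPED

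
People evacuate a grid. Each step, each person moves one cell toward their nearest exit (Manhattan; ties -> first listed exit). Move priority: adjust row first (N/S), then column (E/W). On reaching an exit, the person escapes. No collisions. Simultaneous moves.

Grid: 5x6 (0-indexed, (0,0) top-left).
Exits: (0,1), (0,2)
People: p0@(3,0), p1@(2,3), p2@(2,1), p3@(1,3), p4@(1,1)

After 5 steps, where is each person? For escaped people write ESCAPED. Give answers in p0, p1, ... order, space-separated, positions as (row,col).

Step 1: p0:(3,0)->(2,0) | p1:(2,3)->(1,3) | p2:(2,1)->(1,1) | p3:(1,3)->(0,3) | p4:(1,1)->(0,1)->EXIT
Step 2: p0:(2,0)->(1,0) | p1:(1,3)->(0,3) | p2:(1,1)->(0,1)->EXIT | p3:(0,3)->(0,2)->EXIT | p4:escaped
Step 3: p0:(1,0)->(0,0) | p1:(0,3)->(0,2)->EXIT | p2:escaped | p3:escaped | p4:escaped
Step 4: p0:(0,0)->(0,1)->EXIT | p1:escaped | p2:escaped | p3:escaped | p4:escaped

ESCAPED ESCAPED ESCAPED ESCAPED ESCAPED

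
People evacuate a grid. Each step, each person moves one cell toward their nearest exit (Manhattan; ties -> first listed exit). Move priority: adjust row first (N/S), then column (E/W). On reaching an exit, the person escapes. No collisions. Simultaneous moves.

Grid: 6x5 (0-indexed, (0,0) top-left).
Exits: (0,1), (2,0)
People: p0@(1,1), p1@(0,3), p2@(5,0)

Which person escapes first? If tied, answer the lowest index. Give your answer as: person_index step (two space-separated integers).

Step 1: p0:(1,1)->(0,1)->EXIT | p1:(0,3)->(0,2) | p2:(5,0)->(4,0)
Step 2: p0:escaped | p1:(0,2)->(0,1)->EXIT | p2:(4,0)->(3,0)
Step 3: p0:escaped | p1:escaped | p2:(3,0)->(2,0)->EXIT
Exit steps: [1, 2, 3]
First to escape: p0 at step 1

Answer: 0 1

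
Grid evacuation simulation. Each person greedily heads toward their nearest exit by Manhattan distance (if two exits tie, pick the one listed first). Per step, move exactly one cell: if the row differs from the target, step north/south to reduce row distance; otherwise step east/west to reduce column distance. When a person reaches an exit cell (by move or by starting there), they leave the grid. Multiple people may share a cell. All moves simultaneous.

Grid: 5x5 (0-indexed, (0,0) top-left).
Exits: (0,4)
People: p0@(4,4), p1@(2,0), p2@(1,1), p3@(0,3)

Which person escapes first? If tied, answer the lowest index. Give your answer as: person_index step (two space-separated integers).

Step 1: p0:(4,4)->(3,4) | p1:(2,0)->(1,0) | p2:(1,1)->(0,1) | p3:(0,3)->(0,4)->EXIT
Step 2: p0:(3,4)->(2,4) | p1:(1,0)->(0,0) | p2:(0,1)->(0,2) | p3:escaped
Step 3: p0:(2,4)->(1,4) | p1:(0,0)->(0,1) | p2:(0,2)->(0,3) | p3:escaped
Step 4: p0:(1,4)->(0,4)->EXIT | p1:(0,1)->(0,2) | p2:(0,3)->(0,4)->EXIT | p3:escaped
Step 5: p0:escaped | p1:(0,2)->(0,3) | p2:escaped | p3:escaped
Step 6: p0:escaped | p1:(0,3)->(0,4)->EXIT | p2:escaped | p3:escaped
Exit steps: [4, 6, 4, 1]
First to escape: p3 at step 1

Answer: 3 1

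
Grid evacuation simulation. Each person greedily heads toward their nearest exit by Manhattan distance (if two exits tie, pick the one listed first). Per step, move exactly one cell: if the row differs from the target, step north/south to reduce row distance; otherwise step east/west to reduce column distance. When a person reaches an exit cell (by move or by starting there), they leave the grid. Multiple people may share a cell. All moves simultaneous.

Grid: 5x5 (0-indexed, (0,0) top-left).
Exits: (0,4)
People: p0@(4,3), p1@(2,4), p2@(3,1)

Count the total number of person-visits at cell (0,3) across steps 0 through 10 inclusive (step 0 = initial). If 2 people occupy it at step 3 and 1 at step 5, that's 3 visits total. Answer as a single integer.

Step 0: p0@(4,3) p1@(2,4) p2@(3,1) -> at (0,3): 0 [-], cum=0
Step 1: p0@(3,3) p1@(1,4) p2@(2,1) -> at (0,3): 0 [-], cum=0
Step 2: p0@(2,3) p1@ESC p2@(1,1) -> at (0,3): 0 [-], cum=0
Step 3: p0@(1,3) p1@ESC p2@(0,1) -> at (0,3): 0 [-], cum=0
Step 4: p0@(0,3) p1@ESC p2@(0,2) -> at (0,3): 1 [p0], cum=1
Step 5: p0@ESC p1@ESC p2@(0,3) -> at (0,3): 1 [p2], cum=2
Step 6: p0@ESC p1@ESC p2@ESC -> at (0,3): 0 [-], cum=2
Total visits = 2

Answer: 2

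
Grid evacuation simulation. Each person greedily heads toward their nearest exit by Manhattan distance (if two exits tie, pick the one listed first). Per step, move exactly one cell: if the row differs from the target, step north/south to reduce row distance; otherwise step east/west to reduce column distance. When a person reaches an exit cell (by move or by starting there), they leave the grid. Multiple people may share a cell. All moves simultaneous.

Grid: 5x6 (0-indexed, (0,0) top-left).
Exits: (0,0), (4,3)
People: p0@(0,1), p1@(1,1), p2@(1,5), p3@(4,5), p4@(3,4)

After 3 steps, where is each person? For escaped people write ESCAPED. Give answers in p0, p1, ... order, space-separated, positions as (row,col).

Step 1: p0:(0,1)->(0,0)->EXIT | p1:(1,1)->(0,1) | p2:(1,5)->(2,5) | p3:(4,5)->(4,4) | p4:(3,4)->(4,4)
Step 2: p0:escaped | p1:(0,1)->(0,0)->EXIT | p2:(2,5)->(3,5) | p3:(4,4)->(4,3)->EXIT | p4:(4,4)->(4,3)->EXIT
Step 3: p0:escaped | p1:escaped | p2:(3,5)->(4,5) | p3:escaped | p4:escaped

ESCAPED ESCAPED (4,5) ESCAPED ESCAPED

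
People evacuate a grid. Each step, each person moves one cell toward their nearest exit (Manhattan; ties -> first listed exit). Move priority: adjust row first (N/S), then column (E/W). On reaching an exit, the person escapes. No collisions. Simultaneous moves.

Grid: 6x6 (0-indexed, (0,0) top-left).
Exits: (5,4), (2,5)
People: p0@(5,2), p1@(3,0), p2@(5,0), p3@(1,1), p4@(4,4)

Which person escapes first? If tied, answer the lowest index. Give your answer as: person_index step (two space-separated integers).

Answer: 4 1

Derivation:
Step 1: p0:(5,2)->(5,3) | p1:(3,0)->(4,0) | p2:(5,0)->(5,1) | p3:(1,1)->(2,1) | p4:(4,4)->(5,4)->EXIT
Step 2: p0:(5,3)->(5,4)->EXIT | p1:(4,0)->(5,0) | p2:(5,1)->(5,2) | p3:(2,1)->(2,2) | p4:escaped
Step 3: p0:escaped | p1:(5,0)->(5,1) | p2:(5,2)->(5,3) | p3:(2,2)->(2,3) | p4:escaped
Step 4: p0:escaped | p1:(5,1)->(5,2) | p2:(5,3)->(5,4)->EXIT | p3:(2,3)->(2,4) | p4:escaped
Step 5: p0:escaped | p1:(5,2)->(5,3) | p2:escaped | p3:(2,4)->(2,5)->EXIT | p4:escaped
Step 6: p0:escaped | p1:(5,3)->(5,4)->EXIT | p2:escaped | p3:escaped | p4:escaped
Exit steps: [2, 6, 4, 5, 1]
First to escape: p4 at step 1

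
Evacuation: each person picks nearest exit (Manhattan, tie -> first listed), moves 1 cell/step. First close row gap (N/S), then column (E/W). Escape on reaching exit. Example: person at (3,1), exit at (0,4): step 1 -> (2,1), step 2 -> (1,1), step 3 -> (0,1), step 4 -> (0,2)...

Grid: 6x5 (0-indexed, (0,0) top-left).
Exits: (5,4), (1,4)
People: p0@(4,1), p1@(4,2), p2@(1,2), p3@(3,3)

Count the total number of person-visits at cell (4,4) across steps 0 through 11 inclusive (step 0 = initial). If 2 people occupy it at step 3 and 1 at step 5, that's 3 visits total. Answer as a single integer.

Step 0: p0@(4,1) p1@(4,2) p2@(1,2) p3@(3,3) -> at (4,4): 0 [-], cum=0
Step 1: p0@(5,1) p1@(5,2) p2@(1,3) p3@(4,3) -> at (4,4): 0 [-], cum=0
Step 2: p0@(5,2) p1@(5,3) p2@ESC p3@(5,3) -> at (4,4): 0 [-], cum=0
Step 3: p0@(5,3) p1@ESC p2@ESC p3@ESC -> at (4,4): 0 [-], cum=0
Step 4: p0@ESC p1@ESC p2@ESC p3@ESC -> at (4,4): 0 [-], cum=0
Total visits = 0

Answer: 0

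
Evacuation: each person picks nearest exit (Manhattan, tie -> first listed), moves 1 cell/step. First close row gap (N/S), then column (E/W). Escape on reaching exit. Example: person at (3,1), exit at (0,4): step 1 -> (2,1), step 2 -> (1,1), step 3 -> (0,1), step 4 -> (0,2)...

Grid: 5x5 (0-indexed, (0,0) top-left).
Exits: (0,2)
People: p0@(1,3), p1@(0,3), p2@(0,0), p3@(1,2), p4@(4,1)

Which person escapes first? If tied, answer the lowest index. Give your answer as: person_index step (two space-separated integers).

Answer: 1 1

Derivation:
Step 1: p0:(1,3)->(0,3) | p1:(0,3)->(0,2)->EXIT | p2:(0,0)->(0,1) | p3:(1,2)->(0,2)->EXIT | p4:(4,1)->(3,1)
Step 2: p0:(0,3)->(0,2)->EXIT | p1:escaped | p2:(0,1)->(0,2)->EXIT | p3:escaped | p4:(3,1)->(2,1)
Step 3: p0:escaped | p1:escaped | p2:escaped | p3:escaped | p4:(2,1)->(1,1)
Step 4: p0:escaped | p1:escaped | p2:escaped | p3:escaped | p4:(1,1)->(0,1)
Step 5: p0:escaped | p1:escaped | p2:escaped | p3:escaped | p4:(0,1)->(0,2)->EXIT
Exit steps: [2, 1, 2, 1, 5]
First to escape: p1 at step 1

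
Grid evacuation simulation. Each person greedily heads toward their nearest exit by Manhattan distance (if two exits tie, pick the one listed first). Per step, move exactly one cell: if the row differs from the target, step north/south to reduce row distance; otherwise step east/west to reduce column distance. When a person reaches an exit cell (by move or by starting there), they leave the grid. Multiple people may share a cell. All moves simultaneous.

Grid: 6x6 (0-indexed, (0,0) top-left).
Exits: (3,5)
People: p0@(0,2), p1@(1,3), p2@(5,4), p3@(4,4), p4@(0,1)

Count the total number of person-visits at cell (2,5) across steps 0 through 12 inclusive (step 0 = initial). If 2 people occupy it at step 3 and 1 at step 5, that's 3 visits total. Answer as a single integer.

Step 0: p0@(0,2) p1@(1,3) p2@(5,4) p3@(4,4) p4@(0,1) -> at (2,5): 0 [-], cum=0
Step 1: p0@(1,2) p1@(2,3) p2@(4,4) p3@(3,4) p4@(1,1) -> at (2,5): 0 [-], cum=0
Step 2: p0@(2,2) p1@(3,3) p2@(3,4) p3@ESC p4@(2,1) -> at (2,5): 0 [-], cum=0
Step 3: p0@(3,2) p1@(3,4) p2@ESC p3@ESC p4@(3,1) -> at (2,5): 0 [-], cum=0
Step 4: p0@(3,3) p1@ESC p2@ESC p3@ESC p4@(3,2) -> at (2,5): 0 [-], cum=0
Step 5: p0@(3,4) p1@ESC p2@ESC p3@ESC p4@(3,3) -> at (2,5): 0 [-], cum=0
Step 6: p0@ESC p1@ESC p2@ESC p3@ESC p4@(3,4) -> at (2,5): 0 [-], cum=0
Step 7: p0@ESC p1@ESC p2@ESC p3@ESC p4@ESC -> at (2,5): 0 [-], cum=0
Total visits = 0

Answer: 0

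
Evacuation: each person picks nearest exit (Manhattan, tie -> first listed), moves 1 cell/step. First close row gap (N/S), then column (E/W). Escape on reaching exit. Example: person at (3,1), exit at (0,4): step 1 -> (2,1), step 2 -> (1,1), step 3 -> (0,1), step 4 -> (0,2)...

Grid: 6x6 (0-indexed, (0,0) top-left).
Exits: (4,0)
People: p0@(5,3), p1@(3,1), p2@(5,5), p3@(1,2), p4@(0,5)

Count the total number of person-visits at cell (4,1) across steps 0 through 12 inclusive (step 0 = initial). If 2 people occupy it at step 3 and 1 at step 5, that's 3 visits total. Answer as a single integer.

Answer: 5

Derivation:
Step 0: p0@(5,3) p1@(3,1) p2@(5,5) p3@(1,2) p4@(0,5) -> at (4,1): 0 [-], cum=0
Step 1: p0@(4,3) p1@(4,1) p2@(4,5) p3@(2,2) p4@(1,5) -> at (4,1): 1 [p1], cum=1
Step 2: p0@(4,2) p1@ESC p2@(4,4) p3@(3,2) p4@(2,5) -> at (4,1): 0 [-], cum=1
Step 3: p0@(4,1) p1@ESC p2@(4,3) p3@(4,2) p4@(3,5) -> at (4,1): 1 [p0], cum=2
Step 4: p0@ESC p1@ESC p2@(4,2) p3@(4,1) p4@(4,5) -> at (4,1): 1 [p3], cum=3
Step 5: p0@ESC p1@ESC p2@(4,1) p3@ESC p4@(4,4) -> at (4,1): 1 [p2], cum=4
Step 6: p0@ESC p1@ESC p2@ESC p3@ESC p4@(4,3) -> at (4,1): 0 [-], cum=4
Step 7: p0@ESC p1@ESC p2@ESC p3@ESC p4@(4,2) -> at (4,1): 0 [-], cum=4
Step 8: p0@ESC p1@ESC p2@ESC p3@ESC p4@(4,1) -> at (4,1): 1 [p4], cum=5
Step 9: p0@ESC p1@ESC p2@ESC p3@ESC p4@ESC -> at (4,1): 0 [-], cum=5
Total visits = 5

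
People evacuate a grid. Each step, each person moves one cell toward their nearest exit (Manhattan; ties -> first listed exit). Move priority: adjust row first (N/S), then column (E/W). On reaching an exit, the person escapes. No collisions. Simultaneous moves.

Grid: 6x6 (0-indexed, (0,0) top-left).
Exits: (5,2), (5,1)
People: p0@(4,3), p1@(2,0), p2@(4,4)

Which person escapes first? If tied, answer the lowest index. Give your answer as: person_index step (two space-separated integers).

Step 1: p0:(4,3)->(5,3) | p1:(2,0)->(3,0) | p2:(4,4)->(5,4)
Step 2: p0:(5,3)->(5,2)->EXIT | p1:(3,0)->(4,0) | p2:(5,4)->(5,3)
Step 3: p0:escaped | p1:(4,0)->(5,0) | p2:(5,3)->(5,2)->EXIT
Step 4: p0:escaped | p1:(5,0)->(5,1)->EXIT | p2:escaped
Exit steps: [2, 4, 3]
First to escape: p0 at step 2

Answer: 0 2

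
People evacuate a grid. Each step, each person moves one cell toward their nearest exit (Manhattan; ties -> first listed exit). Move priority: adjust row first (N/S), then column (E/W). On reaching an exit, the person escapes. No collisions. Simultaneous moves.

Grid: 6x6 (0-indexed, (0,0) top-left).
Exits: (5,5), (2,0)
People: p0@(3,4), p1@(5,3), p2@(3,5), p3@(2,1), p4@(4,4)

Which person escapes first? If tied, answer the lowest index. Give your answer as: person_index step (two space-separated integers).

Answer: 3 1

Derivation:
Step 1: p0:(3,4)->(4,4) | p1:(5,3)->(5,4) | p2:(3,5)->(4,5) | p3:(2,1)->(2,0)->EXIT | p4:(4,4)->(5,4)
Step 2: p0:(4,4)->(5,4) | p1:(5,4)->(5,5)->EXIT | p2:(4,5)->(5,5)->EXIT | p3:escaped | p4:(5,4)->(5,5)->EXIT
Step 3: p0:(5,4)->(5,5)->EXIT | p1:escaped | p2:escaped | p3:escaped | p4:escaped
Exit steps: [3, 2, 2, 1, 2]
First to escape: p3 at step 1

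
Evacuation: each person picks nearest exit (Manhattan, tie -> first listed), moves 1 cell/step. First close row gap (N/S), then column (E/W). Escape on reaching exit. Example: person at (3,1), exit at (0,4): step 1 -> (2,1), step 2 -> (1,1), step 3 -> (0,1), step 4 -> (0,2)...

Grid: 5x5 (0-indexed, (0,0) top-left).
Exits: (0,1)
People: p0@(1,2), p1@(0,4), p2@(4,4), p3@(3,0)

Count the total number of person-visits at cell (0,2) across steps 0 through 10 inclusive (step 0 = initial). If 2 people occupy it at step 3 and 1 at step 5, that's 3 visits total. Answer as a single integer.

Answer: 3

Derivation:
Step 0: p0@(1,2) p1@(0,4) p2@(4,4) p3@(3,0) -> at (0,2): 0 [-], cum=0
Step 1: p0@(0,2) p1@(0,3) p2@(3,4) p3@(2,0) -> at (0,2): 1 [p0], cum=1
Step 2: p0@ESC p1@(0,2) p2@(2,4) p3@(1,0) -> at (0,2): 1 [p1], cum=2
Step 3: p0@ESC p1@ESC p2@(1,4) p3@(0,0) -> at (0,2): 0 [-], cum=2
Step 4: p0@ESC p1@ESC p2@(0,4) p3@ESC -> at (0,2): 0 [-], cum=2
Step 5: p0@ESC p1@ESC p2@(0,3) p3@ESC -> at (0,2): 0 [-], cum=2
Step 6: p0@ESC p1@ESC p2@(0,2) p3@ESC -> at (0,2): 1 [p2], cum=3
Step 7: p0@ESC p1@ESC p2@ESC p3@ESC -> at (0,2): 0 [-], cum=3
Total visits = 3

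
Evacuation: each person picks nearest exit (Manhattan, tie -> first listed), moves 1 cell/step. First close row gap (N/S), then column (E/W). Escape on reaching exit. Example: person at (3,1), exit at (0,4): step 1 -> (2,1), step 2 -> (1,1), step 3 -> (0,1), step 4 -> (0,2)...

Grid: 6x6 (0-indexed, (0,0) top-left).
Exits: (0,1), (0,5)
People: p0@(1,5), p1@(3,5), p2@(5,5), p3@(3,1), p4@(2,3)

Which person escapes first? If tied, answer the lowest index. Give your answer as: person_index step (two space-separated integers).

Answer: 0 1

Derivation:
Step 1: p0:(1,5)->(0,5)->EXIT | p1:(3,5)->(2,5) | p2:(5,5)->(4,5) | p3:(3,1)->(2,1) | p4:(2,3)->(1,3)
Step 2: p0:escaped | p1:(2,5)->(1,5) | p2:(4,5)->(3,5) | p3:(2,1)->(1,1) | p4:(1,3)->(0,3)
Step 3: p0:escaped | p1:(1,5)->(0,5)->EXIT | p2:(3,5)->(2,5) | p3:(1,1)->(0,1)->EXIT | p4:(0,3)->(0,2)
Step 4: p0:escaped | p1:escaped | p2:(2,5)->(1,5) | p3:escaped | p4:(0,2)->(0,1)->EXIT
Step 5: p0:escaped | p1:escaped | p2:(1,5)->(0,5)->EXIT | p3:escaped | p4:escaped
Exit steps: [1, 3, 5, 3, 4]
First to escape: p0 at step 1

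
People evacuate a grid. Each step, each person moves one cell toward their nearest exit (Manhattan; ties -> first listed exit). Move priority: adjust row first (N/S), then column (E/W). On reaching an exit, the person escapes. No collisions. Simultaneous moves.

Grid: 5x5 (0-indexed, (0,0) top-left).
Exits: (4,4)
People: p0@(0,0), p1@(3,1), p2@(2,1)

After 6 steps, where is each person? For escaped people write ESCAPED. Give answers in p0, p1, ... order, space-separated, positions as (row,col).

Step 1: p0:(0,0)->(1,0) | p1:(3,1)->(4,1) | p2:(2,1)->(3,1)
Step 2: p0:(1,0)->(2,0) | p1:(4,1)->(4,2) | p2:(3,1)->(4,1)
Step 3: p0:(2,0)->(3,0) | p1:(4,2)->(4,3) | p2:(4,1)->(4,2)
Step 4: p0:(3,0)->(4,0) | p1:(4,3)->(4,4)->EXIT | p2:(4,2)->(4,3)
Step 5: p0:(4,0)->(4,1) | p1:escaped | p2:(4,3)->(4,4)->EXIT
Step 6: p0:(4,1)->(4,2) | p1:escaped | p2:escaped

(4,2) ESCAPED ESCAPED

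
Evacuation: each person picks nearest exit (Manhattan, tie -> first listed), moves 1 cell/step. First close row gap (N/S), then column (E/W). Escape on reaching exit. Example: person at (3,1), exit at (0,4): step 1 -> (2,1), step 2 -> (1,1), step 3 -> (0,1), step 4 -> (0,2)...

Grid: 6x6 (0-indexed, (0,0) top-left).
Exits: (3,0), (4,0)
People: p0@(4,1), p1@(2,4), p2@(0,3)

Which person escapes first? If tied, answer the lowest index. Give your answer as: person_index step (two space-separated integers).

Step 1: p0:(4,1)->(4,0)->EXIT | p1:(2,4)->(3,4) | p2:(0,3)->(1,3)
Step 2: p0:escaped | p1:(3,4)->(3,3) | p2:(1,3)->(2,3)
Step 3: p0:escaped | p1:(3,3)->(3,2) | p2:(2,3)->(3,3)
Step 4: p0:escaped | p1:(3,2)->(3,1) | p2:(3,3)->(3,2)
Step 5: p0:escaped | p1:(3,1)->(3,0)->EXIT | p2:(3,2)->(3,1)
Step 6: p0:escaped | p1:escaped | p2:(3,1)->(3,0)->EXIT
Exit steps: [1, 5, 6]
First to escape: p0 at step 1

Answer: 0 1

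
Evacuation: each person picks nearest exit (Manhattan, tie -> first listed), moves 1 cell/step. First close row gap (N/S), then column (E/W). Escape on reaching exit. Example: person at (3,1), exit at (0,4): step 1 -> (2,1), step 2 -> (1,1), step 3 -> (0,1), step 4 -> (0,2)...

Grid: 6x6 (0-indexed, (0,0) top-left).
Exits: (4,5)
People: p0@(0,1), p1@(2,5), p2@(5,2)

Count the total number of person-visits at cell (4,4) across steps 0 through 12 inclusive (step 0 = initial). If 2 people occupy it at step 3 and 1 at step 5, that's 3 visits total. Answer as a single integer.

Answer: 2

Derivation:
Step 0: p0@(0,1) p1@(2,5) p2@(5,2) -> at (4,4): 0 [-], cum=0
Step 1: p0@(1,1) p1@(3,5) p2@(4,2) -> at (4,4): 0 [-], cum=0
Step 2: p0@(2,1) p1@ESC p2@(4,3) -> at (4,4): 0 [-], cum=0
Step 3: p0@(3,1) p1@ESC p2@(4,4) -> at (4,4): 1 [p2], cum=1
Step 4: p0@(4,1) p1@ESC p2@ESC -> at (4,4): 0 [-], cum=1
Step 5: p0@(4,2) p1@ESC p2@ESC -> at (4,4): 0 [-], cum=1
Step 6: p0@(4,3) p1@ESC p2@ESC -> at (4,4): 0 [-], cum=1
Step 7: p0@(4,4) p1@ESC p2@ESC -> at (4,4): 1 [p0], cum=2
Step 8: p0@ESC p1@ESC p2@ESC -> at (4,4): 0 [-], cum=2
Total visits = 2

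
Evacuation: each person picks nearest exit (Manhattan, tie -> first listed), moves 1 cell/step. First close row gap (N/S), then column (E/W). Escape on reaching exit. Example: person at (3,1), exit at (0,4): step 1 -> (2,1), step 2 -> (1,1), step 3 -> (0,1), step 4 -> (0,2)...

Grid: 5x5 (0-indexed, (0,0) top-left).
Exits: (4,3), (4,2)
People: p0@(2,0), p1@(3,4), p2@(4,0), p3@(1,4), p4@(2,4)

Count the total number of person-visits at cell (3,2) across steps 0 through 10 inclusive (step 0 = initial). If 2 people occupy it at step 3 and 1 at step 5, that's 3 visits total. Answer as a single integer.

Step 0: p0@(2,0) p1@(3,4) p2@(4,0) p3@(1,4) p4@(2,4) -> at (3,2): 0 [-], cum=0
Step 1: p0@(3,0) p1@(4,4) p2@(4,1) p3@(2,4) p4@(3,4) -> at (3,2): 0 [-], cum=0
Step 2: p0@(4,0) p1@ESC p2@ESC p3@(3,4) p4@(4,4) -> at (3,2): 0 [-], cum=0
Step 3: p0@(4,1) p1@ESC p2@ESC p3@(4,4) p4@ESC -> at (3,2): 0 [-], cum=0
Step 4: p0@ESC p1@ESC p2@ESC p3@ESC p4@ESC -> at (3,2): 0 [-], cum=0
Total visits = 0

Answer: 0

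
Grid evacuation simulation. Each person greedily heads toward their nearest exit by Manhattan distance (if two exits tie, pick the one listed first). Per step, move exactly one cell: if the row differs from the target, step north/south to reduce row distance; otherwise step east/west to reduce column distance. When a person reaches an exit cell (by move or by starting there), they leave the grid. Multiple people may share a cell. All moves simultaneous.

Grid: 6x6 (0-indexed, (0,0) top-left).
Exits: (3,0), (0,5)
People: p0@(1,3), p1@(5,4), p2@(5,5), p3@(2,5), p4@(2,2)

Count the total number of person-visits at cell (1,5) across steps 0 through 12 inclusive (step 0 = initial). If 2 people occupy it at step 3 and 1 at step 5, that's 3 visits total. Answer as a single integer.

Answer: 2

Derivation:
Step 0: p0@(1,3) p1@(5,4) p2@(5,5) p3@(2,5) p4@(2,2) -> at (1,5): 0 [-], cum=0
Step 1: p0@(0,3) p1@(4,4) p2@(4,5) p3@(1,5) p4@(3,2) -> at (1,5): 1 [p3], cum=1
Step 2: p0@(0,4) p1@(3,4) p2@(3,5) p3@ESC p4@(3,1) -> at (1,5): 0 [-], cum=1
Step 3: p0@ESC p1@(3,3) p2@(2,5) p3@ESC p4@ESC -> at (1,5): 0 [-], cum=1
Step 4: p0@ESC p1@(3,2) p2@(1,5) p3@ESC p4@ESC -> at (1,5): 1 [p2], cum=2
Step 5: p0@ESC p1@(3,1) p2@ESC p3@ESC p4@ESC -> at (1,5): 0 [-], cum=2
Step 6: p0@ESC p1@ESC p2@ESC p3@ESC p4@ESC -> at (1,5): 0 [-], cum=2
Total visits = 2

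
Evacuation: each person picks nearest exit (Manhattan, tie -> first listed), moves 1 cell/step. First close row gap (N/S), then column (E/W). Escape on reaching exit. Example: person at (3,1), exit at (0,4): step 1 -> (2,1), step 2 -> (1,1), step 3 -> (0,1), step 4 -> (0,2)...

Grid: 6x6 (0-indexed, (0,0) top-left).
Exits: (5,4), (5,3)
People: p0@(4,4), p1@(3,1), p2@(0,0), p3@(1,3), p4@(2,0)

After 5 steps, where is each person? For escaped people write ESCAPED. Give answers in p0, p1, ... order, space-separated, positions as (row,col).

Step 1: p0:(4,4)->(5,4)->EXIT | p1:(3,1)->(4,1) | p2:(0,0)->(1,0) | p3:(1,3)->(2,3) | p4:(2,0)->(3,0)
Step 2: p0:escaped | p1:(4,1)->(5,1) | p2:(1,0)->(2,0) | p3:(2,3)->(3,3) | p4:(3,0)->(4,0)
Step 3: p0:escaped | p1:(5,1)->(5,2) | p2:(2,0)->(3,0) | p3:(3,3)->(4,3) | p4:(4,0)->(5,0)
Step 4: p0:escaped | p1:(5,2)->(5,3)->EXIT | p2:(3,0)->(4,0) | p3:(4,3)->(5,3)->EXIT | p4:(5,0)->(5,1)
Step 5: p0:escaped | p1:escaped | p2:(4,0)->(5,0) | p3:escaped | p4:(5,1)->(5,2)

ESCAPED ESCAPED (5,0) ESCAPED (5,2)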